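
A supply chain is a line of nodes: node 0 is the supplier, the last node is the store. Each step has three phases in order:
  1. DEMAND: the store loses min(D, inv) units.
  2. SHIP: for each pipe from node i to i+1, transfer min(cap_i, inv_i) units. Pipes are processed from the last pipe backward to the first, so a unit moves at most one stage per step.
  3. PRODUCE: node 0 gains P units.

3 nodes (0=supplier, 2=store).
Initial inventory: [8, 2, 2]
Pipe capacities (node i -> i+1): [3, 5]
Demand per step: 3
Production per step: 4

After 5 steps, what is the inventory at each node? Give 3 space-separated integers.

Step 1: demand=3,sold=2 ship[1->2]=2 ship[0->1]=3 prod=4 -> inv=[9 3 2]
Step 2: demand=3,sold=2 ship[1->2]=3 ship[0->1]=3 prod=4 -> inv=[10 3 3]
Step 3: demand=3,sold=3 ship[1->2]=3 ship[0->1]=3 prod=4 -> inv=[11 3 3]
Step 4: demand=3,sold=3 ship[1->2]=3 ship[0->1]=3 prod=4 -> inv=[12 3 3]
Step 5: demand=3,sold=3 ship[1->2]=3 ship[0->1]=3 prod=4 -> inv=[13 3 3]

13 3 3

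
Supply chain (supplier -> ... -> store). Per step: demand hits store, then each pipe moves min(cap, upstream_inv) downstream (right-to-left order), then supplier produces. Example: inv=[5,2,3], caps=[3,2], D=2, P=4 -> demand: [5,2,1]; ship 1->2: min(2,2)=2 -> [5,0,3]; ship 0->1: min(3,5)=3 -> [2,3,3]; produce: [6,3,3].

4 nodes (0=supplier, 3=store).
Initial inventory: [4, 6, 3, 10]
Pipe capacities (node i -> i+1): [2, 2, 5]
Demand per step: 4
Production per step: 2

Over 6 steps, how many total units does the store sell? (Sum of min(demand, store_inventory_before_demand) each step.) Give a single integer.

Answer: 21

Derivation:
Step 1: sold=4 (running total=4) -> [4 6 2 9]
Step 2: sold=4 (running total=8) -> [4 6 2 7]
Step 3: sold=4 (running total=12) -> [4 6 2 5]
Step 4: sold=4 (running total=16) -> [4 6 2 3]
Step 5: sold=3 (running total=19) -> [4 6 2 2]
Step 6: sold=2 (running total=21) -> [4 6 2 2]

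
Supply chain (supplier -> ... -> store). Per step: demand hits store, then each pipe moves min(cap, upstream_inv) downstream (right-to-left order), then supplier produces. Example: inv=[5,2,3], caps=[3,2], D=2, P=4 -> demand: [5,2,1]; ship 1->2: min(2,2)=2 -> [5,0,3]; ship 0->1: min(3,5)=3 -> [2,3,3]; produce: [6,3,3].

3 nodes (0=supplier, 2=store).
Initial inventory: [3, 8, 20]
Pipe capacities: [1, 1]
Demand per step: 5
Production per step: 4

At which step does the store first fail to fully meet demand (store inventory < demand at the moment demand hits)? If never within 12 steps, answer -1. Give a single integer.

Step 1: demand=5,sold=5 ship[1->2]=1 ship[0->1]=1 prod=4 -> [6 8 16]
Step 2: demand=5,sold=5 ship[1->2]=1 ship[0->1]=1 prod=4 -> [9 8 12]
Step 3: demand=5,sold=5 ship[1->2]=1 ship[0->1]=1 prod=4 -> [12 8 8]
Step 4: demand=5,sold=5 ship[1->2]=1 ship[0->1]=1 prod=4 -> [15 8 4]
Step 5: demand=5,sold=4 ship[1->2]=1 ship[0->1]=1 prod=4 -> [18 8 1]
Step 6: demand=5,sold=1 ship[1->2]=1 ship[0->1]=1 prod=4 -> [21 8 1]
Step 7: demand=5,sold=1 ship[1->2]=1 ship[0->1]=1 prod=4 -> [24 8 1]
Step 8: demand=5,sold=1 ship[1->2]=1 ship[0->1]=1 prod=4 -> [27 8 1]
Step 9: demand=5,sold=1 ship[1->2]=1 ship[0->1]=1 prod=4 -> [30 8 1]
Step 10: demand=5,sold=1 ship[1->2]=1 ship[0->1]=1 prod=4 -> [33 8 1]
Step 11: demand=5,sold=1 ship[1->2]=1 ship[0->1]=1 prod=4 -> [36 8 1]
Step 12: demand=5,sold=1 ship[1->2]=1 ship[0->1]=1 prod=4 -> [39 8 1]
First stockout at step 5

5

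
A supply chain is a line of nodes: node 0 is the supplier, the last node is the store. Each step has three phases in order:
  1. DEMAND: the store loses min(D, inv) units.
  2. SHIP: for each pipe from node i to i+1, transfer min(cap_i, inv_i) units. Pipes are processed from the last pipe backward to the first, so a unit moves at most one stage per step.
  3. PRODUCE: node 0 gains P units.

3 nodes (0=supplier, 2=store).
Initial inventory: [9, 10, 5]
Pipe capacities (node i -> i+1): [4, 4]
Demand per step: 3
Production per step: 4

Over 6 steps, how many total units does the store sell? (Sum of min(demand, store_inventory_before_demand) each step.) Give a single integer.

Answer: 18

Derivation:
Step 1: sold=3 (running total=3) -> [9 10 6]
Step 2: sold=3 (running total=6) -> [9 10 7]
Step 3: sold=3 (running total=9) -> [9 10 8]
Step 4: sold=3 (running total=12) -> [9 10 9]
Step 5: sold=3 (running total=15) -> [9 10 10]
Step 6: sold=3 (running total=18) -> [9 10 11]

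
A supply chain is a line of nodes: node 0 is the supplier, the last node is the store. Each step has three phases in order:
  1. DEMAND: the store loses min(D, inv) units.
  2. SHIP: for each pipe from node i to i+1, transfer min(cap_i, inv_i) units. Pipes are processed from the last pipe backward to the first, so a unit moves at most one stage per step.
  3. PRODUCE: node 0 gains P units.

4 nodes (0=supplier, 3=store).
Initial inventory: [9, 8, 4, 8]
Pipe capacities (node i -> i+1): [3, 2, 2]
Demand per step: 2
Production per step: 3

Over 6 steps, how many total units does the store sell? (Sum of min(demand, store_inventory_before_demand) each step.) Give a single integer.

Answer: 12

Derivation:
Step 1: sold=2 (running total=2) -> [9 9 4 8]
Step 2: sold=2 (running total=4) -> [9 10 4 8]
Step 3: sold=2 (running total=6) -> [9 11 4 8]
Step 4: sold=2 (running total=8) -> [9 12 4 8]
Step 5: sold=2 (running total=10) -> [9 13 4 8]
Step 6: sold=2 (running total=12) -> [9 14 4 8]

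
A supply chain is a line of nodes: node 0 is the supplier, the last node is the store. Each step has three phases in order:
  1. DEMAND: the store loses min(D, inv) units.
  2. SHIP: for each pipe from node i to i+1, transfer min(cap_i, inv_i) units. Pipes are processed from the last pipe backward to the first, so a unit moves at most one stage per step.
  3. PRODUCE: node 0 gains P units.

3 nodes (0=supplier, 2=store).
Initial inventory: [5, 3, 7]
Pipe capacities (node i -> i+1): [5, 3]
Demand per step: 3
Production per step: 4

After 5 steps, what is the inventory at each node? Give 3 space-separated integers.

Step 1: demand=3,sold=3 ship[1->2]=3 ship[0->1]=5 prod=4 -> inv=[4 5 7]
Step 2: demand=3,sold=3 ship[1->2]=3 ship[0->1]=4 prod=4 -> inv=[4 6 7]
Step 3: demand=3,sold=3 ship[1->2]=3 ship[0->1]=4 prod=4 -> inv=[4 7 7]
Step 4: demand=3,sold=3 ship[1->2]=3 ship[0->1]=4 prod=4 -> inv=[4 8 7]
Step 5: demand=3,sold=3 ship[1->2]=3 ship[0->1]=4 prod=4 -> inv=[4 9 7]

4 9 7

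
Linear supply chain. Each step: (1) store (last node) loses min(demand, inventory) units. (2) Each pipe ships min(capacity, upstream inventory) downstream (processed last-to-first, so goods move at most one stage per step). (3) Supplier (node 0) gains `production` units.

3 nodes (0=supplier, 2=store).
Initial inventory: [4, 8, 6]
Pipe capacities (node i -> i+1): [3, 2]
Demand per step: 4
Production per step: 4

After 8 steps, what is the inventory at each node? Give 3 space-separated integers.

Step 1: demand=4,sold=4 ship[1->2]=2 ship[0->1]=3 prod=4 -> inv=[5 9 4]
Step 2: demand=4,sold=4 ship[1->2]=2 ship[0->1]=3 prod=4 -> inv=[6 10 2]
Step 3: demand=4,sold=2 ship[1->2]=2 ship[0->1]=3 prod=4 -> inv=[7 11 2]
Step 4: demand=4,sold=2 ship[1->2]=2 ship[0->1]=3 prod=4 -> inv=[8 12 2]
Step 5: demand=4,sold=2 ship[1->2]=2 ship[0->1]=3 prod=4 -> inv=[9 13 2]
Step 6: demand=4,sold=2 ship[1->2]=2 ship[0->1]=3 prod=4 -> inv=[10 14 2]
Step 7: demand=4,sold=2 ship[1->2]=2 ship[0->1]=3 prod=4 -> inv=[11 15 2]
Step 8: demand=4,sold=2 ship[1->2]=2 ship[0->1]=3 prod=4 -> inv=[12 16 2]

12 16 2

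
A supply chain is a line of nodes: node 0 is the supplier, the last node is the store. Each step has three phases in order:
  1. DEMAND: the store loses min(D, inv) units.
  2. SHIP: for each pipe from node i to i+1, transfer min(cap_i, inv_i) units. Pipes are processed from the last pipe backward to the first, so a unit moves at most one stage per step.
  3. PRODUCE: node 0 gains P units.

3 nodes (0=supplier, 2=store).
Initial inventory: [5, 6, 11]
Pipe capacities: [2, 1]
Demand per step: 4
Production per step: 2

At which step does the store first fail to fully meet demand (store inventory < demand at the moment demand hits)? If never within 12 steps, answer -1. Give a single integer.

Step 1: demand=4,sold=4 ship[1->2]=1 ship[0->1]=2 prod=2 -> [5 7 8]
Step 2: demand=4,sold=4 ship[1->2]=1 ship[0->1]=2 prod=2 -> [5 8 5]
Step 3: demand=4,sold=4 ship[1->2]=1 ship[0->1]=2 prod=2 -> [5 9 2]
Step 4: demand=4,sold=2 ship[1->2]=1 ship[0->1]=2 prod=2 -> [5 10 1]
Step 5: demand=4,sold=1 ship[1->2]=1 ship[0->1]=2 prod=2 -> [5 11 1]
Step 6: demand=4,sold=1 ship[1->2]=1 ship[0->1]=2 prod=2 -> [5 12 1]
Step 7: demand=4,sold=1 ship[1->2]=1 ship[0->1]=2 prod=2 -> [5 13 1]
Step 8: demand=4,sold=1 ship[1->2]=1 ship[0->1]=2 prod=2 -> [5 14 1]
Step 9: demand=4,sold=1 ship[1->2]=1 ship[0->1]=2 prod=2 -> [5 15 1]
Step 10: demand=4,sold=1 ship[1->2]=1 ship[0->1]=2 prod=2 -> [5 16 1]
Step 11: demand=4,sold=1 ship[1->2]=1 ship[0->1]=2 prod=2 -> [5 17 1]
Step 12: demand=4,sold=1 ship[1->2]=1 ship[0->1]=2 prod=2 -> [5 18 1]
First stockout at step 4

4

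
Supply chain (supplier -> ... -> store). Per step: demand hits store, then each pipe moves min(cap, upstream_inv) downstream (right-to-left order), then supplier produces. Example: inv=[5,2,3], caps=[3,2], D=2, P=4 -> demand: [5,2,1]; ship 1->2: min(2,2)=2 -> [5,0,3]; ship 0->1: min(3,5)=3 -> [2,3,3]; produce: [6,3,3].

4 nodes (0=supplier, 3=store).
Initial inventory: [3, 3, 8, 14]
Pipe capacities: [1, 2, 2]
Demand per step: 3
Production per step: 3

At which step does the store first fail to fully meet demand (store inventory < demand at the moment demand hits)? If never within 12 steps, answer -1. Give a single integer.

Step 1: demand=3,sold=3 ship[2->3]=2 ship[1->2]=2 ship[0->1]=1 prod=3 -> [5 2 8 13]
Step 2: demand=3,sold=3 ship[2->3]=2 ship[1->2]=2 ship[0->1]=1 prod=3 -> [7 1 8 12]
Step 3: demand=3,sold=3 ship[2->3]=2 ship[1->2]=1 ship[0->1]=1 prod=3 -> [9 1 7 11]
Step 4: demand=3,sold=3 ship[2->3]=2 ship[1->2]=1 ship[0->1]=1 prod=3 -> [11 1 6 10]
Step 5: demand=3,sold=3 ship[2->3]=2 ship[1->2]=1 ship[0->1]=1 prod=3 -> [13 1 5 9]
Step 6: demand=3,sold=3 ship[2->3]=2 ship[1->2]=1 ship[0->1]=1 prod=3 -> [15 1 4 8]
Step 7: demand=3,sold=3 ship[2->3]=2 ship[1->2]=1 ship[0->1]=1 prod=3 -> [17 1 3 7]
Step 8: demand=3,sold=3 ship[2->3]=2 ship[1->2]=1 ship[0->1]=1 prod=3 -> [19 1 2 6]
Step 9: demand=3,sold=3 ship[2->3]=2 ship[1->2]=1 ship[0->1]=1 prod=3 -> [21 1 1 5]
Step 10: demand=3,sold=3 ship[2->3]=1 ship[1->2]=1 ship[0->1]=1 prod=3 -> [23 1 1 3]
Step 11: demand=3,sold=3 ship[2->3]=1 ship[1->2]=1 ship[0->1]=1 prod=3 -> [25 1 1 1]
Step 12: demand=3,sold=1 ship[2->3]=1 ship[1->2]=1 ship[0->1]=1 prod=3 -> [27 1 1 1]
First stockout at step 12

12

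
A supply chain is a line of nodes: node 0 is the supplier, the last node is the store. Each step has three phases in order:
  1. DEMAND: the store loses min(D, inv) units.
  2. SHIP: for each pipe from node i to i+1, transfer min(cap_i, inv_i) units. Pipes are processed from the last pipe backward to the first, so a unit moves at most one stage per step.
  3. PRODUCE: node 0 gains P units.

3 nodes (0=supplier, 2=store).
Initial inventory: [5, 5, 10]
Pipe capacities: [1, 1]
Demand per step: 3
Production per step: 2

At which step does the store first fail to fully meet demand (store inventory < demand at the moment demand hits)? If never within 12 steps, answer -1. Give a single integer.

Step 1: demand=3,sold=3 ship[1->2]=1 ship[0->1]=1 prod=2 -> [6 5 8]
Step 2: demand=3,sold=3 ship[1->2]=1 ship[0->1]=1 prod=2 -> [7 5 6]
Step 3: demand=3,sold=3 ship[1->2]=1 ship[0->1]=1 prod=2 -> [8 5 4]
Step 4: demand=3,sold=3 ship[1->2]=1 ship[0->1]=1 prod=2 -> [9 5 2]
Step 5: demand=3,sold=2 ship[1->2]=1 ship[0->1]=1 prod=2 -> [10 5 1]
Step 6: demand=3,sold=1 ship[1->2]=1 ship[0->1]=1 prod=2 -> [11 5 1]
Step 7: demand=3,sold=1 ship[1->2]=1 ship[0->1]=1 prod=2 -> [12 5 1]
Step 8: demand=3,sold=1 ship[1->2]=1 ship[0->1]=1 prod=2 -> [13 5 1]
Step 9: demand=3,sold=1 ship[1->2]=1 ship[0->1]=1 prod=2 -> [14 5 1]
Step 10: demand=3,sold=1 ship[1->2]=1 ship[0->1]=1 prod=2 -> [15 5 1]
Step 11: demand=3,sold=1 ship[1->2]=1 ship[0->1]=1 prod=2 -> [16 5 1]
Step 12: demand=3,sold=1 ship[1->2]=1 ship[0->1]=1 prod=2 -> [17 5 1]
First stockout at step 5

5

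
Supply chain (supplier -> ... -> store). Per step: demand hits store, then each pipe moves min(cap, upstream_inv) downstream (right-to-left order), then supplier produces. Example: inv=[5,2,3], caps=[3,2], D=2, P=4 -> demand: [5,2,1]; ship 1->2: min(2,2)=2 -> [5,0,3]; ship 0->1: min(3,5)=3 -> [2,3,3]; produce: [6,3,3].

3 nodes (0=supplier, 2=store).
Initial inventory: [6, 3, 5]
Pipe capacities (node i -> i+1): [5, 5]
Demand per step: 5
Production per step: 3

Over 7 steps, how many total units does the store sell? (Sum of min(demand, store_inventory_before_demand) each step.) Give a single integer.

Answer: 26

Derivation:
Step 1: sold=5 (running total=5) -> [4 5 3]
Step 2: sold=3 (running total=8) -> [3 4 5]
Step 3: sold=5 (running total=13) -> [3 3 4]
Step 4: sold=4 (running total=17) -> [3 3 3]
Step 5: sold=3 (running total=20) -> [3 3 3]
Step 6: sold=3 (running total=23) -> [3 3 3]
Step 7: sold=3 (running total=26) -> [3 3 3]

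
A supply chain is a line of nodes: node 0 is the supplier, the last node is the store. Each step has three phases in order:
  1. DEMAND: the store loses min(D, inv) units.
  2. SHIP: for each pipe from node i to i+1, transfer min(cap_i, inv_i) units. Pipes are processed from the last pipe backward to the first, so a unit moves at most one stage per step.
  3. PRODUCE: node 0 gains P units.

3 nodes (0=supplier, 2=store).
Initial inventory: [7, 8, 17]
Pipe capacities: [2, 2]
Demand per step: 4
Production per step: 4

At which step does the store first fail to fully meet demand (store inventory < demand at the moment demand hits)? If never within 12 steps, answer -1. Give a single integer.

Step 1: demand=4,sold=4 ship[1->2]=2 ship[0->1]=2 prod=4 -> [9 8 15]
Step 2: demand=4,sold=4 ship[1->2]=2 ship[0->1]=2 prod=4 -> [11 8 13]
Step 3: demand=4,sold=4 ship[1->2]=2 ship[0->1]=2 prod=4 -> [13 8 11]
Step 4: demand=4,sold=4 ship[1->2]=2 ship[0->1]=2 prod=4 -> [15 8 9]
Step 5: demand=4,sold=4 ship[1->2]=2 ship[0->1]=2 prod=4 -> [17 8 7]
Step 6: demand=4,sold=4 ship[1->2]=2 ship[0->1]=2 prod=4 -> [19 8 5]
Step 7: demand=4,sold=4 ship[1->2]=2 ship[0->1]=2 prod=4 -> [21 8 3]
Step 8: demand=4,sold=3 ship[1->2]=2 ship[0->1]=2 prod=4 -> [23 8 2]
Step 9: demand=4,sold=2 ship[1->2]=2 ship[0->1]=2 prod=4 -> [25 8 2]
Step 10: demand=4,sold=2 ship[1->2]=2 ship[0->1]=2 prod=4 -> [27 8 2]
Step 11: demand=4,sold=2 ship[1->2]=2 ship[0->1]=2 prod=4 -> [29 8 2]
Step 12: demand=4,sold=2 ship[1->2]=2 ship[0->1]=2 prod=4 -> [31 8 2]
First stockout at step 8

8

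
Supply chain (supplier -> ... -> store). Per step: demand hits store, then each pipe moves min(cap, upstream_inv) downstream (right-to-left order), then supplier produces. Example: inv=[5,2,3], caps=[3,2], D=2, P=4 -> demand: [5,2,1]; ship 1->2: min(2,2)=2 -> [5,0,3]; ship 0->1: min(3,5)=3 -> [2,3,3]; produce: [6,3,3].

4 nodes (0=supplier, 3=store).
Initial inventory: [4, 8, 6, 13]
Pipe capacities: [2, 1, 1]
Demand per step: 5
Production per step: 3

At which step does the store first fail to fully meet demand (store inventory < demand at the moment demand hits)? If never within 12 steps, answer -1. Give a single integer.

Step 1: demand=5,sold=5 ship[2->3]=1 ship[1->2]=1 ship[0->1]=2 prod=3 -> [5 9 6 9]
Step 2: demand=5,sold=5 ship[2->3]=1 ship[1->2]=1 ship[0->1]=2 prod=3 -> [6 10 6 5]
Step 3: demand=5,sold=5 ship[2->3]=1 ship[1->2]=1 ship[0->1]=2 prod=3 -> [7 11 6 1]
Step 4: demand=5,sold=1 ship[2->3]=1 ship[1->2]=1 ship[0->1]=2 prod=3 -> [8 12 6 1]
Step 5: demand=5,sold=1 ship[2->3]=1 ship[1->2]=1 ship[0->1]=2 prod=3 -> [9 13 6 1]
Step 6: demand=5,sold=1 ship[2->3]=1 ship[1->2]=1 ship[0->1]=2 prod=3 -> [10 14 6 1]
Step 7: demand=5,sold=1 ship[2->3]=1 ship[1->2]=1 ship[0->1]=2 prod=3 -> [11 15 6 1]
Step 8: demand=5,sold=1 ship[2->3]=1 ship[1->2]=1 ship[0->1]=2 prod=3 -> [12 16 6 1]
Step 9: demand=5,sold=1 ship[2->3]=1 ship[1->2]=1 ship[0->1]=2 prod=3 -> [13 17 6 1]
Step 10: demand=5,sold=1 ship[2->3]=1 ship[1->2]=1 ship[0->1]=2 prod=3 -> [14 18 6 1]
Step 11: demand=5,sold=1 ship[2->3]=1 ship[1->2]=1 ship[0->1]=2 prod=3 -> [15 19 6 1]
Step 12: demand=5,sold=1 ship[2->3]=1 ship[1->2]=1 ship[0->1]=2 prod=3 -> [16 20 6 1]
First stockout at step 4

4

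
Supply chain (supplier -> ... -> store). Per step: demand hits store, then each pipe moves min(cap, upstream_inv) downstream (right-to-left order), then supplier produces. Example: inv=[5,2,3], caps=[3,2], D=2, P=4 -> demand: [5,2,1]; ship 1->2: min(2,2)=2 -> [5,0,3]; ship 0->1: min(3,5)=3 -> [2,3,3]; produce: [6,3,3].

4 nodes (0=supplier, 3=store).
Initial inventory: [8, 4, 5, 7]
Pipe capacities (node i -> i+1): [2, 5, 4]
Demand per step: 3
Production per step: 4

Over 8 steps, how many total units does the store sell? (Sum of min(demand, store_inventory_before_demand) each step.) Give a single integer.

Answer: 24

Derivation:
Step 1: sold=3 (running total=3) -> [10 2 5 8]
Step 2: sold=3 (running total=6) -> [12 2 3 9]
Step 3: sold=3 (running total=9) -> [14 2 2 9]
Step 4: sold=3 (running total=12) -> [16 2 2 8]
Step 5: sold=3 (running total=15) -> [18 2 2 7]
Step 6: sold=3 (running total=18) -> [20 2 2 6]
Step 7: sold=3 (running total=21) -> [22 2 2 5]
Step 8: sold=3 (running total=24) -> [24 2 2 4]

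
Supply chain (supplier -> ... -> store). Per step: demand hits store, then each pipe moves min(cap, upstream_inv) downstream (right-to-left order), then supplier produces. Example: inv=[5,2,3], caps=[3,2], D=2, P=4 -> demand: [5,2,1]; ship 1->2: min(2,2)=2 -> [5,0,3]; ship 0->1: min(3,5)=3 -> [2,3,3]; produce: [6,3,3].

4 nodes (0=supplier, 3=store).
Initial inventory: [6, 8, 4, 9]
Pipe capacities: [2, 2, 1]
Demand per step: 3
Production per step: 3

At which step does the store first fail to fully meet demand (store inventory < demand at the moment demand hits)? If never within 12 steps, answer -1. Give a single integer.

Step 1: demand=3,sold=3 ship[2->3]=1 ship[1->2]=2 ship[0->1]=2 prod=3 -> [7 8 5 7]
Step 2: demand=3,sold=3 ship[2->3]=1 ship[1->2]=2 ship[0->1]=2 prod=3 -> [8 8 6 5]
Step 3: demand=3,sold=3 ship[2->3]=1 ship[1->2]=2 ship[0->1]=2 prod=3 -> [9 8 7 3]
Step 4: demand=3,sold=3 ship[2->3]=1 ship[1->2]=2 ship[0->1]=2 prod=3 -> [10 8 8 1]
Step 5: demand=3,sold=1 ship[2->3]=1 ship[1->2]=2 ship[0->1]=2 prod=3 -> [11 8 9 1]
Step 6: demand=3,sold=1 ship[2->3]=1 ship[1->2]=2 ship[0->1]=2 prod=3 -> [12 8 10 1]
Step 7: demand=3,sold=1 ship[2->3]=1 ship[1->2]=2 ship[0->1]=2 prod=3 -> [13 8 11 1]
Step 8: demand=3,sold=1 ship[2->3]=1 ship[1->2]=2 ship[0->1]=2 prod=3 -> [14 8 12 1]
Step 9: demand=3,sold=1 ship[2->3]=1 ship[1->2]=2 ship[0->1]=2 prod=3 -> [15 8 13 1]
Step 10: demand=3,sold=1 ship[2->3]=1 ship[1->2]=2 ship[0->1]=2 prod=3 -> [16 8 14 1]
Step 11: demand=3,sold=1 ship[2->3]=1 ship[1->2]=2 ship[0->1]=2 prod=3 -> [17 8 15 1]
Step 12: demand=3,sold=1 ship[2->3]=1 ship[1->2]=2 ship[0->1]=2 prod=3 -> [18 8 16 1]
First stockout at step 5

5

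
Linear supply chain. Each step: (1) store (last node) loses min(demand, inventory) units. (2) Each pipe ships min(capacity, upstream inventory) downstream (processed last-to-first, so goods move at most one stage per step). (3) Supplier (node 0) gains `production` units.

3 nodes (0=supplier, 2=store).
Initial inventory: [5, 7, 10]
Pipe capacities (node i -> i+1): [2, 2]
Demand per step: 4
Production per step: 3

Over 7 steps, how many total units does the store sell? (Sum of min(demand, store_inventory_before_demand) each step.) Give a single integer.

Step 1: sold=4 (running total=4) -> [6 7 8]
Step 2: sold=4 (running total=8) -> [7 7 6]
Step 3: sold=4 (running total=12) -> [8 7 4]
Step 4: sold=4 (running total=16) -> [9 7 2]
Step 5: sold=2 (running total=18) -> [10 7 2]
Step 6: sold=2 (running total=20) -> [11 7 2]
Step 7: sold=2 (running total=22) -> [12 7 2]

Answer: 22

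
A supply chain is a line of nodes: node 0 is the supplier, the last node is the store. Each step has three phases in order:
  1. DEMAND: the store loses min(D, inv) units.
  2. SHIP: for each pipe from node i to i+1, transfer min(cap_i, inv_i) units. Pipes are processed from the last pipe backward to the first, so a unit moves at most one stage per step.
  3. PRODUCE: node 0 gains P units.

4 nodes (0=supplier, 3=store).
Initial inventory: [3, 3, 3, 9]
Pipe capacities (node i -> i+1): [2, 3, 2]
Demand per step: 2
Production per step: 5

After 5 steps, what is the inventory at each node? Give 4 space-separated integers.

Step 1: demand=2,sold=2 ship[2->3]=2 ship[1->2]=3 ship[0->1]=2 prod=5 -> inv=[6 2 4 9]
Step 2: demand=2,sold=2 ship[2->3]=2 ship[1->2]=2 ship[0->1]=2 prod=5 -> inv=[9 2 4 9]
Step 3: demand=2,sold=2 ship[2->3]=2 ship[1->2]=2 ship[0->1]=2 prod=5 -> inv=[12 2 4 9]
Step 4: demand=2,sold=2 ship[2->3]=2 ship[1->2]=2 ship[0->1]=2 prod=5 -> inv=[15 2 4 9]
Step 5: demand=2,sold=2 ship[2->3]=2 ship[1->2]=2 ship[0->1]=2 prod=5 -> inv=[18 2 4 9]

18 2 4 9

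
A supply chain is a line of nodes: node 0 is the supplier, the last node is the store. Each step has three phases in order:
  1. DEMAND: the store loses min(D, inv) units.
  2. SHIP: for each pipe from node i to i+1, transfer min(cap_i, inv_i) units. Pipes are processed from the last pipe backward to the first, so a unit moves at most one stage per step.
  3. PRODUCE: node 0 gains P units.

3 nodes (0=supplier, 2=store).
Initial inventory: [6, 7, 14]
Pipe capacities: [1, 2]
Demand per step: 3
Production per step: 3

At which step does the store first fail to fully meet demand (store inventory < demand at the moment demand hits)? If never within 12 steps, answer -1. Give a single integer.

Step 1: demand=3,sold=3 ship[1->2]=2 ship[0->1]=1 prod=3 -> [8 6 13]
Step 2: demand=3,sold=3 ship[1->2]=2 ship[0->1]=1 prod=3 -> [10 5 12]
Step 3: demand=3,sold=3 ship[1->2]=2 ship[0->1]=1 prod=3 -> [12 4 11]
Step 4: demand=3,sold=3 ship[1->2]=2 ship[0->1]=1 prod=3 -> [14 3 10]
Step 5: demand=3,sold=3 ship[1->2]=2 ship[0->1]=1 prod=3 -> [16 2 9]
Step 6: demand=3,sold=3 ship[1->2]=2 ship[0->1]=1 prod=3 -> [18 1 8]
Step 7: demand=3,sold=3 ship[1->2]=1 ship[0->1]=1 prod=3 -> [20 1 6]
Step 8: demand=3,sold=3 ship[1->2]=1 ship[0->1]=1 prod=3 -> [22 1 4]
Step 9: demand=3,sold=3 ship[1->2]=1 ship[0->1]=1 prod=3 -> [24 1 2]
Step 10: demand=3,sold=2 ship[1->2]=1 ship[0->1]=1 prod=3 -> [26 1 1]
Step 11: demand=3,sold=1 ship[1->2]=1 ship[0->1]=1 prod=3 -> [28 1 1]
Step 12: demand=3,sold=1 ship[1->2]=1 ship[0->1]=1 prod=3 -> [30 1 1]
First stockout at step 10

10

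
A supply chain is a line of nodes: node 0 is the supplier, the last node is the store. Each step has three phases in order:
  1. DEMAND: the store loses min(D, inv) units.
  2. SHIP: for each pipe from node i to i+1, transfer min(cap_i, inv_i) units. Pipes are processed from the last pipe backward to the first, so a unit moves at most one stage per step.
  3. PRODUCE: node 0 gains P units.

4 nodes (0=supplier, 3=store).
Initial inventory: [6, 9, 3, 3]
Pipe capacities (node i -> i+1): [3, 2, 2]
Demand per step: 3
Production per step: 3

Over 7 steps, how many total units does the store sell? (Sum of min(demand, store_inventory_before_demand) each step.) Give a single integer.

Answer: 15

Derivation:
Step 1: sold=3 (running total=3) -> [6 10 3 2]
Step 2: sold=2 (running total=5) -> [6 11 3 2]
Step 3: sold=2 (running total=7) -> [6 12 3 2]
Step 4: sold=2 (running total=9) -> [6 13 3 2]
Step 5: sold=2 (running total=11) -> [6 14 3 2]
Step 6: sold=2 (running total=13) -> [6 15 3 2]
Step 7: sold=2 (running total=15) -> [6 16 3 2]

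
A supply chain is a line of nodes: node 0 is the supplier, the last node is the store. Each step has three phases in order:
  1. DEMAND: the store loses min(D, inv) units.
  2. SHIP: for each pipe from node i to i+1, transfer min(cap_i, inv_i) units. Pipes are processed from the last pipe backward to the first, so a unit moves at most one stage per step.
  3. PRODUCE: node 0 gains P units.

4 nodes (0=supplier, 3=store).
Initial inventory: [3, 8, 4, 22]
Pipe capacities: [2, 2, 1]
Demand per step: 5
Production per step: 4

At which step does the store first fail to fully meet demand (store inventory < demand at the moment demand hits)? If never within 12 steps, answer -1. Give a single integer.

Step 1: demand=5,sold=5 ship[2->3]=1 ship[1->2]=2 ship[0->1]=2 prod=4 -> [5 8 5 18]
Step 2: demand=5,sold=5 ship[2->3]=1 ship[1->2]=2 ship[0->1]=2 prod=4 -> [7 8 6 14]
Step 3: demand=5,sold=5 ship[2->3]=1 ship[1->2]=2 ship[0->1]=2 prod=4 -> [9 8 7 10]
Step 4: demand=5,sold=5 ship[2->3]=1 ship[1->2]=2 ship[0->1]=2 prod=4 -> [11 8 8 6]
Step 5: demand=5,sold=5 ship[2->3]=1 ship[1->2]=2 ship[0->1]=2 prod=4 -> [13 8 9 2]
Step 6: demand=5,sold=2 ship[2->3]=1 ship[1->2]=2 ship[0->1]=2 prod=4 -> [15 8 10 1]
Step 7: demand=5,sold=1 ship[2->3]=1 ship[1->2]=2 ship[0->1]=2 prod=4 -> [17 8 11 1]
Step 8: demand=5,sold=1 ship[2->3]=1 ship[1->2]=2 ship[0->1]=2 prod=4 -> [19 8 12 1]
Step 9: demand=5,sold=1 ship[2->3]=1 ship[1->2]=2 ship[0->1]=2 prod=4 -> [21 8 13 1]
Step 10: demand=5,sold=1 ship[2->3]=1 ship[1->2]=2 ship[0->1]=2 prod=4 -> [23 8 14 1]
Step 11: demand=5,sold=1 ship[2->3]=1 ship[1->2]=2 ship[0->1]=2 prod=4 -> [25 8 15 1]
Step 12: demand=5,sold=1 ship[2->3]=1 ship[1->2]=2 ship[0->1]=2 prod=4 -> [27 8 16 1]
First stockout at step 6

6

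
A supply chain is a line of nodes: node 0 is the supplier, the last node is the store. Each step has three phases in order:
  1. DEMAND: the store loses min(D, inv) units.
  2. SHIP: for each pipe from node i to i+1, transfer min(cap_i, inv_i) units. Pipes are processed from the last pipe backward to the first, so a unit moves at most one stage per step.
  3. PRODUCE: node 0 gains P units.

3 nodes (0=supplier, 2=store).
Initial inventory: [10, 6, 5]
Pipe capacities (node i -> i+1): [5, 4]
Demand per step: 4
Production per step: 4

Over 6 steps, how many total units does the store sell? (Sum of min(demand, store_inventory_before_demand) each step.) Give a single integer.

Step 1: sold=4 (running total=4) -> [9 7 5]
Step 2: sold=4 (running total=8) -> [8 8 5]
Step 3: sold=4 (running total=12) -> [7 9 5]
Step 4: sold=4 (running total=16) -> [6 10 5]
Step 5: sold=4 (running total=20) -> [5 11 5]
Step 6: sold=4 (running total=24) -> [4 12 5]

Answer: 24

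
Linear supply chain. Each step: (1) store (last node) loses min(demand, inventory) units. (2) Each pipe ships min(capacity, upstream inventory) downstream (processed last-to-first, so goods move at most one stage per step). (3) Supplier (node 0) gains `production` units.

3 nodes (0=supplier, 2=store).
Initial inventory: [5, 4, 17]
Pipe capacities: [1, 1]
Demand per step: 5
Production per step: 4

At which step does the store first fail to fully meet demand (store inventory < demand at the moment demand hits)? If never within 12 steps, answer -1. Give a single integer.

Step 1: demand=5,sold=5 ship[1->2]=1 ship[0->1]=1 prod=4 -> [8 4 13]
Step 2: demand=5,sold=5 ship[1->2]=1 ship[0->1]=1 prod=4 -> [11 4 9]
Step 3: demand=5,sold=5 ship[1->2]=1 ship[0->1]=1 prod=4 -> [14 4 5]
Step 4: demand=5,sold=5 ship[1->2]=1 ship[0->1]=1 prod=4 -> [17 4 1]
Step 5: demand=5,sold=1 ship[1->2]=1 ship[0->1]=1 prod=4 -> [20 4 1]
Step 6: demand=5,sold=1 ship[1->2]=1 ship[0->1]=1 prod=4 -> [23 4 1]
Step 7: demand=5,sold=1 ship[1->2]=1 ship[0->1]=1 prod=4 -> [26 4 1]
Step 8: demand=5,sold=1 ship[1->2]=1 ship[0->1]=1 prod=4 -> [29 4 1]
Step 9: demand=5,sold=1 ship[1->2]=1 ship[0->1]=1 prod=4 -> [32 4 1]
Step 10: demand=5,sold=1 ship[1->2]=1 ship[0->1]=1 prod=4 -> [35 4 1]
Step 11: demand=5,sold=1 ship[1->2]=1 ship[0->1]=1 prod=4 -> [38 4 1]
Step 12: demand=5,sold=1 ship[1->2]=1 ship[0->1]=1 prod=4 -> [41 4 1]
First stockout at step 5

5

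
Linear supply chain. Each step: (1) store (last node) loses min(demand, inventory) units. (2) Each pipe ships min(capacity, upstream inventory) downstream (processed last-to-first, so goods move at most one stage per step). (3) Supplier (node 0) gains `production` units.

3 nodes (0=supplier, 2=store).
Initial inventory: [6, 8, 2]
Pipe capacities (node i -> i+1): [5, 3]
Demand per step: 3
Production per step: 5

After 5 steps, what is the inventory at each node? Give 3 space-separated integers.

Step 1: demand=3,sold=2 ship[1->2]=3 ship[0->1]=5 prod=5 -> inv=[6 10 3]
Step 2: demand=3,sold=3 ship[1->2]=3 ship[0->1]=5 prod=5 -> inv=[6 12 3]
Step 3: demand=3,sold=3 ship[1->2]=3 ship[0->1]=5 prod=5 -> inv=[6 14 3]
Step 4: demand=3,sold=3 ship[1->2]=3 ship[0->1]=5 prod=5 -> inv=[6 16 3]
Step 5: demand=3,sold=3 ship[1->2]=3 ship[0->1]=5 prod=5 -> inv=[6 18 3]

6 18 3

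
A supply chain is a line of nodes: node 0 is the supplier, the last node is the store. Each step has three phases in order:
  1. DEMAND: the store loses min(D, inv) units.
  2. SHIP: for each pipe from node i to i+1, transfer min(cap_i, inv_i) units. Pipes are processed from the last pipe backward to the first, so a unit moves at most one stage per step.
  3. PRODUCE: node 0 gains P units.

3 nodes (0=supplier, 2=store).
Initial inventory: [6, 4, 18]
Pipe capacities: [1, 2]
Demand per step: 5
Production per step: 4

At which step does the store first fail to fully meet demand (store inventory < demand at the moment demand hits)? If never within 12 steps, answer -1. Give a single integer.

Step 1: demand=5,sold=5 ship[1->2]=2 ship[0->1]=1 prod=4 -> [9 3 15]
Step 2: demand=5,sold=5 ship[1->2]=2 ship[0->1]=1 prod=4 -> [12 2 12]
Step 3: demand=5,sold=5 ship[1->2]=2 ship[0->1]=1 prod=4 -> [15 1 9]
Step 4: demand=5,sold=5 ship[1->2]=1 ship[0->1]=1 prod=4 -> [18 1 5]
Step 5: demand=5,sold=5 ship[1->2]=1 ship[0->1]=1 prod=4 -> [21 1 1]
Step 6: demand=5,sold=1 ship[1->2]=1 ship[0->1]=1 prod=4 -> [24 1 1]
Step 7: demand=5,sold=1 ship[1->2]=1 ship[0->1]=1 prod=4 -> [27 1 1]
Step 8: demand=5,sold=1 ship[1->2]=1 ship[0->1]=1 prod=4 -> [30 1 1]
Step 9: demand=5,sold=1 ship[1->2]=1 ship[0->1]=1 prod=4 -> [33 1 1]
Step 10: demand=5,sold=1 ship[1->2]=1 ship[0->1]=1 prod=4 -> [36 1 1]
Step 11: demand=5,sold=1 ship[1->2]=1 ship[0->1]=1 prod=4 -> [39 1 1]
Step 12: demand=5,sold=1 ship[1->2]=1 ship[0->1]=1 prod=4 -> [42 1 1]
First stockout at step 6

6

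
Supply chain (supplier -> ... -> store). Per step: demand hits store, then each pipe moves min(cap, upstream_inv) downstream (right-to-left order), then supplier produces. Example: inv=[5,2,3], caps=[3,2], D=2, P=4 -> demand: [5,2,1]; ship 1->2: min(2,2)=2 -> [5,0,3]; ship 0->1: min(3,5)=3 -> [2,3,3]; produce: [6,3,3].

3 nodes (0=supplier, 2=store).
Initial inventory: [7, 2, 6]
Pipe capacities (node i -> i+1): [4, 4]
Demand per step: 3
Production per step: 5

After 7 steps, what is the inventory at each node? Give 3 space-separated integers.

Step 1: demand=3,sold=3 ship[1->2]=2 ship[0->1]=4 prod=5 -> inv=[8 4 5]
Step 2: demand=3,sold=3 ship[1->2]=4 ship[0->1]=4 prod=5 -> inv=[9 4 6]
Step 3: demand=3,sold=3 ship[1->2]=4 ship[0->1]=4 prod=5 -> inv=[10 4 7]
Step 4: demand=3,sold=3 ship[1->2]=4 ship[0->1]=4 prod=5 -> inv=[11 4 8]
Step 5: demand=3,sold=3 ship[1->2]=4 ship[0->1]=4 prod=5 -> inv=[12 4 9]
Step 6: demand=3,sold=3 ship[1->2]=4 ship[0->1]=4 prod=5 -> inv=[13 4 10]
Step 7: demand=3,sold=3 ship[1->2]=4 ship[0->1]=4 prod=5 -> inv=[14 4 11]

14 4 11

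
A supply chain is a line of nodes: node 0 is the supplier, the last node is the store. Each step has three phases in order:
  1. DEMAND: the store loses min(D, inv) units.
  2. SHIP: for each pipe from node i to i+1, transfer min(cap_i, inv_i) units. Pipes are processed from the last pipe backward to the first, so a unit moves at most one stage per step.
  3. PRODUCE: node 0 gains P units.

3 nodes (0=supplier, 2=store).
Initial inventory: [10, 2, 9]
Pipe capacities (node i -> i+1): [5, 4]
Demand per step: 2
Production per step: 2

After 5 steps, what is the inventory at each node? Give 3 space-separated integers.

Step 1: demand=2,sold=2 ship[1->2]=2 ship[0->1]=5 prod=2 -> inv=[7 5 9]
Step 2: demand=2,sold=2 ship[1->2]=4 ship[0->1]=5 prod=2 -> inv=[4 6 11]
Step 3: demand=2,sold=2 ship[1->2]=4 ship[0->1]=4 prod=2 -> inv=[2 6 13]
Step 4: demand=2,sold=2 ship[1->2]=4 ship[0->1]=2 prod=2 -> inv=[2 4 15]
Step 5: demand=2,sold=2 ship[1->2]=4 ship[0->1]=2 prod=2 -> inv=[2 2 17]

2 2 17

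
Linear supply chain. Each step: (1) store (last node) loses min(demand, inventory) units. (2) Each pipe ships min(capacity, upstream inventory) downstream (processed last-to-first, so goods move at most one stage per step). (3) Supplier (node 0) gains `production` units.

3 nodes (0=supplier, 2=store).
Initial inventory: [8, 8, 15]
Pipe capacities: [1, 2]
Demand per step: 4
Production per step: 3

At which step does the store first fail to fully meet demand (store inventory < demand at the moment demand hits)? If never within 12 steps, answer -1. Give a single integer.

Step 1: demand=4,sold=4 ship[1->2]=2 ship[0->1]=1 prod=3 -> [10 7 13]
Step 2: demand=4,sold=4 ship[1->2]=2 ship[0->1]=1 prod=3 -> [12 6 11]
Step 3: demand=4,sold=4 ship[1->2]=2 ship[0->1]=1 prod=3 -> [14 5 9]
Step 4: demand=4,sold=4 ship[1->2]=2 ship[0->1]=1 prod=3 -> [16 4 7]
Step 5: demand=4,sold=4 ship[1->2]=2 ship[0->1]=1 prod=3 -> [18 3 5]
Step 6: demand=4,sold=4 ship[1->2]=2 ship[0->1]=1 prod=3 -> [20 2 3]
Step 7: demand=4,sold=3 ship[1->2]=2 ship[0->1]=1 prod=3 -> [22 1 2]
Step 8: demand=4,sold=2 ship[1->2]=1 ship[0->1]=1 prod=3 -> [24 1 1]
Step 9: demand=4,sold=1 ship[1->2]=1 ship[0->1]=1 prod=3 -> [26 1 1]
Step 10: demand=4,sold=1 ship[1->2]=1 ship[0->1]=1 prod=3 -> [28 1 1]
Step 11: demand=4,sold=1 ship[1->2]=1 ship[0->1]=1 prod=3 -> [30 1 1]
Step 12: demand=4,sold=1 ship[1->2]=1 ship[0->1]=1 prod=3 -> [32 1 1]
First stockout at step 7

7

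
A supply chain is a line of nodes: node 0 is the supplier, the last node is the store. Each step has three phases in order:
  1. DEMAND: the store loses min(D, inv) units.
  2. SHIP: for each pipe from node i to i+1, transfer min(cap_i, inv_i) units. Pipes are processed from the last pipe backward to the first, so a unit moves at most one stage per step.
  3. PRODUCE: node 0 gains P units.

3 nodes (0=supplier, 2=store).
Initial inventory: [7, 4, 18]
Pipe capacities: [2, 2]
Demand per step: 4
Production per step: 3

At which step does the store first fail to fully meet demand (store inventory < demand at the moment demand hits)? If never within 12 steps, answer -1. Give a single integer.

Step 1: demand=4,sold=4 ship[1->2]=2 ship[0->1]=2 prod=3 -> [8 4 16]
Step 2: demand=4,sold=4 ship[1->2]=2 ship[0->1]=2 prod=3 -> [9 4 14]
Step 3: demand=4,sold=4 ship[1->2]=2 ship[0->1]=2 prod=3 -> [10 4 12]
Step 4: demand=4,sold=4 ship[1->2]=2 ship[0->1]=2 prod=3 -> [11 4 10]
Step 5: demand=4,sold=4 ship[1->2]=2 ship[0->1]=2 prod=3 -> [12 4 8]
Step 6: demand=4,sold=4 ship[1->2]=2 ship[0->1]=2 prod=3 -> [13 4 6]
Step 7: demand=4,sold=4 ship[1->2]=2 ship[0->1]=2 prod=3 -> [14 4 4]
Step 8: demand=4,sold=4 ship[1->2]=2 ship[0->1]=2 prod=3 -> [15 4 2]
Step 9: demand=4,sold=2 ship[1->2]=2 ship[0->1]=2 prod=3 -> [16 4 2]
Step 10: demand=4,sold=2 ship[1->2]=2 ship[0->1]=2 prod=3 -> [17 4 2]
Step 11: demand=4,sold=2 ship[1->2]=2 ship[0->1]=2 prod=3 -> [18 4 2]
Step 12: demand=4,sold=2 ship[1->2]=2 ship[0->1]=2 prod=3 -> [19 4 2]
First stockout at step 9

9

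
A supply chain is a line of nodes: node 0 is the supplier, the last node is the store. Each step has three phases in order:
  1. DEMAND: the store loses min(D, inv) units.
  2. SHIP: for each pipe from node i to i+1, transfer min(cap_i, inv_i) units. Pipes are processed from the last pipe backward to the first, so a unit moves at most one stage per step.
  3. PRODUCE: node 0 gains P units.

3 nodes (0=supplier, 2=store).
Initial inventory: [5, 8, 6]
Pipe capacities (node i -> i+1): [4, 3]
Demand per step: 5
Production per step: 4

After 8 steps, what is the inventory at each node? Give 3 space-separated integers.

Step 1: demand=5,sold=5 ship[1->2]=3 ship[0->1]=4 prod=4 -> inv=[5 9 4]
Step 2: demand=5,sold=4 ship[1->2]=3 ship[0->1]=4 prod=4 -> inv=[5 10 3]
Step 3: demand=5,sold=3 ship[1->2]=3 ship[0->1]=4 prod=4 -> inv=[5 11 3]
Step 4: demand=5,sold=3 ship[1->2]=3 ship[0->1]=4 prod=4 -> inv=[5 12 3]
Step 5: demand=5,sold=3 ship[1->2]=3 ship[0->1]=4 prod=4 -> inv=[5 13 3]
Step 6: demand=5,sold=3 ship[1->2]=3 ship[0->1]=4 prod=4 -> inv=[5 14 3]
Step 7: demand=5,sold=3 ship[1->2]=3 ship[0->1]=4 prod=4 -> inv=[5 15 3]
Step 8: demand=5,sold=3 ship[1->2]=3 ship[0->1]=4 prod=4 -> inv=[5 16 3]

5 16 3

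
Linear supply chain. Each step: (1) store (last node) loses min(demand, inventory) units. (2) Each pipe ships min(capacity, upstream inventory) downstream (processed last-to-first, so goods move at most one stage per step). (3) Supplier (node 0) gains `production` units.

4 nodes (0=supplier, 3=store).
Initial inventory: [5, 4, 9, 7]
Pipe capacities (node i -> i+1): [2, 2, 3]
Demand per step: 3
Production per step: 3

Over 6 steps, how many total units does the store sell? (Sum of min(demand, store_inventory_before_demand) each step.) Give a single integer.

Answer: 18

Derivation:
Step 1: sold=3 (running total=3) -> [6 4 8 7]
Step 2: sold=3 (running total=6) -> [7 4 7 7]
Step 3: sold=3 (running total=9) -> [8 4 6 7]
Step 4: sold=3 (running total=12) -> [9 4 5 7]
Step 5: sold=3 (running total=15) -> [10 4 4 7]
Step 6: sold=3 (running total=18) -> [11 4 3 7]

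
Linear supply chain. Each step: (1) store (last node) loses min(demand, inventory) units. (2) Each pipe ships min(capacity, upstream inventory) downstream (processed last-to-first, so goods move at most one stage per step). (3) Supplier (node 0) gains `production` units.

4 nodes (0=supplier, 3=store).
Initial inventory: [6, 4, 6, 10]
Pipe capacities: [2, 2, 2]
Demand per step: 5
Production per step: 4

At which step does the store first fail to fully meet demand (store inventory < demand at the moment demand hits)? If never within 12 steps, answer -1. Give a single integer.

Step 1: demand=5,sold=5 ship[2->3]=2 ship[1->2]=2 ship[0->1]=2 prod=4 -> [8 4 6 7]
Step 2: demand=5,sold=5 ship[2->3]=2 ship[1->2]=2 ship[0->1]=2 prod=4 -> [10 4 6 4]
Step 3: demand=5,sold=4 ship[2->3]=2 ship[1->2]=2 ship[0->1]=2 prod=4 -> [12 4 6 2]
Step 4: demand=5,sold=2 ship[2->3]=2 ship[1->2]=2 ship[0->1]=2 prod=4 -> [14 4 6 2]
Step 5: demand=5,sold=2 ship[2->3]=2 ship[1->2]=2 ship[0->1]=2 prod=4 -> [16 4 6 2]
Step 6: demand=5,sold=2 ship[2->3]=2 ship[1->2]=2 ship[0->1]=2 prod=4 -> [18 4 6 2]
Step 7: demand=5,sold=2 ship[2->3]=2 ship[1->2]=2 ship[0->1]=2 prod=4 -> [20 4 6 2]
Step 8: demand=5,sold=2 ship[2->3]=2 ship[1->2]=2 ship[0->1]=2 prod=4 -> [22 4 6 2]
Step 9: demand=5,sold=2 ship[2->3]=2 ship[1->2]=2 ship[0->1]=2 prod=4 -> [24 4 6 2]
Step 10: demand=5,sold=2 ship[2->3]=2 ship[1->2]=2 ship[0->1]=2 prod=4 -> [26 4 6 2]
Step 11: demand=5,sold=2 ship[2->3]=2 ship[1->2]=2 ship[0->1]=2 prod=4 -> [28 4 6 2]
Step 12: demand=5,sold=2 ship[2->3]=2 ship[1->2]=2 ship[0->1]=2 prod=4 -> [30 4 6 2]
First stockout at step 3

3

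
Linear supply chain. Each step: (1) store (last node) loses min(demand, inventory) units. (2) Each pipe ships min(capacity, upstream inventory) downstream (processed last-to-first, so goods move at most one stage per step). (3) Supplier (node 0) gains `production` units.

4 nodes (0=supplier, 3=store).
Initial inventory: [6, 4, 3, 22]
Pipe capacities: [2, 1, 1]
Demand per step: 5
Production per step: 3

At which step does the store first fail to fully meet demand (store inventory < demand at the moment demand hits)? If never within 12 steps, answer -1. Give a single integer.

Step 1: demand=5,sold=5 ship[2->3]=1 ship[1->2]=1 ship[0->1]=2 prod=3 -> [7 5 3 18]
Step 2: demand=5,sold=5 ship[2->3]=1 ship[1->2]=1 ship[0->1]=2 prod=3 -> [8 6 3 14]
Step 3: demand=5,sold=5 ship[2->3]=1 ship[1->2]=1 ship[0->1]=2 prod=3 -> [9 7 3 10]
Step 4: demand=5,sold=5 ship[2->3]=1 ship[1->2]=1 ship[0->1]=2 prod=3 -> [10 8 3 6]
Step 5: demand=5,sold=5 ship[2->3]=1 ship[1->2]=1 ship[0->1]=2 prod=3 -> [11 9 3 2]
Step 6: demand=5,sold=2 ship[2->3]=1 ship[1->2]=1 ship[0->1]=2 prod=3 -> [12 10 3 1]
Step 7: demand=5,sold=1 ship[2->3]=1 ship[1->2]=1 ship[0->1]=2 prod=3 -> [13 11 3 1]
Step 8: demand=5,sold=1 ship[2->3]=1 ship[1->2]=1 ship[0->1]=2 prod=3 -> [14 12 3 1]
Step 9: demand=5,sold=1 ship[2->3]=1 ship[1->2]=1 ship[0->1]=2 prod=3 -> [15 13 3 1]
Step 10: demand=5,sold=1 ship[2->3]=1 ship[1->2]=1 ship[0->1]=2 prod=3 -> [16 14 3 1]
Step 11: demand=5,sold=1 ship[2->3]=1 ship[1->2]=1 ship[0->1]=2 prod=3 -> [17 15 3 1]
Step 12: demand=5,sold=1 ship[2->3]=1 ship[1->2]=1 ship[0->1]=2 prod=3 -> [18 16 3 1]
First stockout at step 6

6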